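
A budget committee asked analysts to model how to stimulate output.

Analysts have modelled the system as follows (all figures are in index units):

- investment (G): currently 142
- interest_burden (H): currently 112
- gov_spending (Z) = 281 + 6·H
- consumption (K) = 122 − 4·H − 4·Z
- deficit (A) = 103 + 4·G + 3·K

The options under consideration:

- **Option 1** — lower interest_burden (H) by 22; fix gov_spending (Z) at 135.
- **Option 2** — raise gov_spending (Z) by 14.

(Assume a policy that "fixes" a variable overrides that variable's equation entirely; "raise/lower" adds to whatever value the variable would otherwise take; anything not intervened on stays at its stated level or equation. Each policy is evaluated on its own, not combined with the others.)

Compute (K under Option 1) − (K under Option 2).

3416

Option 1 (H − 22, Z := 135):
  H = 112 − 22 = 90
  Z = 135
  K = 122 − 4·90 − 4·135 = -778
Option 2 (Z + 14):
  H = 112
  Z = 281 + 6·112 (+14 from intervention) = 967
  K = 122 − 4·112 − 4·967 = -4194
K: -778 − (-4194) = 3416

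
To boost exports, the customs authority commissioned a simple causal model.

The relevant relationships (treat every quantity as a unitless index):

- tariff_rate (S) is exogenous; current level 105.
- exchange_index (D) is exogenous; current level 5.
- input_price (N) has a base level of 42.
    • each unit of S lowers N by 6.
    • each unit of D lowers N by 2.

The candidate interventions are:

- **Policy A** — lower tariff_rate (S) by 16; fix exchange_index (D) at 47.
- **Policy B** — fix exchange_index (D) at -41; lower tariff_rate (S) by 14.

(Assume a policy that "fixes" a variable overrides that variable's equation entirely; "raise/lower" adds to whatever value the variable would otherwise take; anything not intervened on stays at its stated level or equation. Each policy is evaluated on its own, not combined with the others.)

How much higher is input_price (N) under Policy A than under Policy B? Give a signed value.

Policy A (S − 16, D := 47):
  S = 105 − 16 = 89
  D = 47
  N = 42 − 6·89 − 2·47 = -586
Policy B (D := -41, S − 14):
  S = 105 − 14 = 91
  D = -41
  N = 42 − 6·91 − 2·(-41) = -422
N: -586 − (-422) = -164

-164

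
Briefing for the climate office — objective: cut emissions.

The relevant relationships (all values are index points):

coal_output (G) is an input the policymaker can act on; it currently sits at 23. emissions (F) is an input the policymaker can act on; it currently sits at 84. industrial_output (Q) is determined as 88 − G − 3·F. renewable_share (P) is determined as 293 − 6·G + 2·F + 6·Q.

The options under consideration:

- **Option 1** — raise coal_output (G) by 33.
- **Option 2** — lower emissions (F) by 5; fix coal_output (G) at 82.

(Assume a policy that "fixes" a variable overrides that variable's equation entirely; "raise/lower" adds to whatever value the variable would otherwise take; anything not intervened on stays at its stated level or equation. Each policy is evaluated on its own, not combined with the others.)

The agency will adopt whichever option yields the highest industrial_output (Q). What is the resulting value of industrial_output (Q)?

-220

Option 1 (G + 33):
  G = 23 + 33 = 56
  F = 84
  Q = 88 − 56 − 3·84 = -220
Option 2 (F − 5, G := 82):
  G = 82
  F = 84 − 5 = 79
  Q = 88 − 82 − 3·79 = -231
Comparing — Option 1: Q=-220, Option 2: Q=-231. Highest is -220 (Option 1).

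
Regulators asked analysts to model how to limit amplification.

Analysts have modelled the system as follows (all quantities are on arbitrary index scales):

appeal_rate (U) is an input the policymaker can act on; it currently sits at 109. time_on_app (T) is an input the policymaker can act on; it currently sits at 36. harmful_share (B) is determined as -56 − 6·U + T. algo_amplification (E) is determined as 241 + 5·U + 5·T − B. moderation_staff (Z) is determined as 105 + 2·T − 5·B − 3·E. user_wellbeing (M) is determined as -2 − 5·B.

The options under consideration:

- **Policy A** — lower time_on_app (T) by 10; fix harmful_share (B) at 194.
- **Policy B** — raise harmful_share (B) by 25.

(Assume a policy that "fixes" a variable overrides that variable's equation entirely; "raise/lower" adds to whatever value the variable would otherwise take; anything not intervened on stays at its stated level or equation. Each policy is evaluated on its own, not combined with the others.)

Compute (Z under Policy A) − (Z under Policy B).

Policy A (T − 10, B := 194):
  U = 109
  T = 36 − 10 = 26
  B = 194
  E = 241 + 5·109 + 5·26 − 194 = 722
  Z = 105 + 2·26 − 5·194 − 3·722 = -2979
Policy B (B + 25):
  U = 109
  T = 36
  B = -56 − 6·109 + 36 (+25 from intervention) = -649
  E = 241 + 5·109 + 5·36 − (-649) = 1615
  Z = 105 + 2·36 − 5·(-649) − 3·1615 = -1423
Z: -2979 − (-1423) = -1556

-1556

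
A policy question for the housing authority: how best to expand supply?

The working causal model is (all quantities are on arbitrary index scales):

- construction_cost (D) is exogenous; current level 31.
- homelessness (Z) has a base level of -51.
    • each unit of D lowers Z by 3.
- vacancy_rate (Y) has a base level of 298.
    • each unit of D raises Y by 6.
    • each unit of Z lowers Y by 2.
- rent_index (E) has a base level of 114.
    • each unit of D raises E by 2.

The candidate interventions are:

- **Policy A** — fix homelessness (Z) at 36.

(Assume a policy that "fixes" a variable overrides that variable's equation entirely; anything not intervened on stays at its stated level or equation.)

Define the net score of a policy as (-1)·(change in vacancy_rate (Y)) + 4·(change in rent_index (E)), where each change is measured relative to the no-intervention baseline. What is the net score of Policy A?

360

Baseline:
  D = 31
  Z = -51 − 3·31 = -144
  Y = 298 + 6·31 − 2·(-144) = 772
  E = 114 + 2·31 = 176
Policy A (Z := 36):
  D = 31
  Z = 36
  Y = 298 + 6·31 − 2·36 = 412
  E = 114 + 2·31 = 176
ΔY = 412 − 772 = -360; ΔE = 176 − 176 = 0
Score = (-1)·(-360) + 4·0 = 360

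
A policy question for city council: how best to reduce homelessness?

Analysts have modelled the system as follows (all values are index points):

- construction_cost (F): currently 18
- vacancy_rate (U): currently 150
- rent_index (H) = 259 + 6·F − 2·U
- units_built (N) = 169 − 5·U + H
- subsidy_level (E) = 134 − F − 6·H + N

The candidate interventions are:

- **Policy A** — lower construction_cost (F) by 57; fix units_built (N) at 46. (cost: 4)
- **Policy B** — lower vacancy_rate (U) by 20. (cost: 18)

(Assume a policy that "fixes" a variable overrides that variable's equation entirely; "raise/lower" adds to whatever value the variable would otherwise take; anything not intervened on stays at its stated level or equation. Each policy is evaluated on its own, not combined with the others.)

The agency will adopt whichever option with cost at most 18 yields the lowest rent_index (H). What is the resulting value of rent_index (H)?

Policy A (F − 57, N := 46):
  F = 18 − 57 = -39
  U = 150
  H = 259 + 6·(-39) − 2·150 = -275
Policy B (U − 20):
  F = 18
  U = 150 − 20 = 130
  H = 259 + 6·18 − 2·130 = 107
Comparing — Policy A: H=-275, Policy B: H=107. Lowest is -275 (Policy A).

-275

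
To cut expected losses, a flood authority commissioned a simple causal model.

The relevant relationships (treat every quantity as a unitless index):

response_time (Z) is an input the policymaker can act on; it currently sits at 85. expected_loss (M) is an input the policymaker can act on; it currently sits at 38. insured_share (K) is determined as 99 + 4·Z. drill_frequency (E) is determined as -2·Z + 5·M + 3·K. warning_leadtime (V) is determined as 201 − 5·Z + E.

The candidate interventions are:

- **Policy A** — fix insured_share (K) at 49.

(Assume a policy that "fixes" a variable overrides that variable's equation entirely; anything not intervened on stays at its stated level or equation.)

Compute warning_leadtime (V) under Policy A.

-57

Policy A (K := 49):
  Z = 85
  M = 38
  K = 49
  E = 0 − 2·85 + 5·38 + 3·49 = 167
  V = 201 − 5·85 + 167 = -57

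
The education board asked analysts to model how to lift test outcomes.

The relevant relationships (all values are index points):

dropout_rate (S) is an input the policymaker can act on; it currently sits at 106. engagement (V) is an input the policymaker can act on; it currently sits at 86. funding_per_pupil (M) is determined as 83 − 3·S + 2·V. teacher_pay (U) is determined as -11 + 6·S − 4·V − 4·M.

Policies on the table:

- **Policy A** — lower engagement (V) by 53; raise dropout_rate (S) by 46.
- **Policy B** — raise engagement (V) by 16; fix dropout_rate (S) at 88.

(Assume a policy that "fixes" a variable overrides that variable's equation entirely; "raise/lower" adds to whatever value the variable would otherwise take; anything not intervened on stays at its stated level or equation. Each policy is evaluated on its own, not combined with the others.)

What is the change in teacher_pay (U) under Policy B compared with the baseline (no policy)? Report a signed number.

-516

Baseline:
  S = 106
  V = 86
  M = 83 − 3·106 + 2·86 = -63
  U = -11 + 6·106 − 4·86 − 4·(-63) = 533
Policy B (V + 16, S := 88):
  S = 88
  V = 86 + 16 = 102
  M = 83 − 3·88 + 2·102 = 23
  U = -11 + 6·88 − 4·102 − 4·23 = 17
Change in U: 17 − 533 = -516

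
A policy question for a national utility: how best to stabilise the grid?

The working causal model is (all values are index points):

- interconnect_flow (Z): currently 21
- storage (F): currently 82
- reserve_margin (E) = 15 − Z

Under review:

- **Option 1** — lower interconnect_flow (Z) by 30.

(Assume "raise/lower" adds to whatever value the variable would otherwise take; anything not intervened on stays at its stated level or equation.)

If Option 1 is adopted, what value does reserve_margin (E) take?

24

Option 1 (Z − 30):
  Z = 21 − 30 = -9
  E = 15 − (-9) = 24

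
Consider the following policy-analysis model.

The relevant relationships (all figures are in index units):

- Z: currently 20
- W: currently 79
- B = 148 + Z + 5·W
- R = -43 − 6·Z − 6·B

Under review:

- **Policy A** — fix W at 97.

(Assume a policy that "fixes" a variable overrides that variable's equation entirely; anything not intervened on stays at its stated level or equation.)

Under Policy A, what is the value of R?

-4081

Policy A (W := 97):
  Z = 20
  W = 97
  B = 148 + 20 + 5·97 = 653
  R = -43 − 6·20 − 6·653 = -4081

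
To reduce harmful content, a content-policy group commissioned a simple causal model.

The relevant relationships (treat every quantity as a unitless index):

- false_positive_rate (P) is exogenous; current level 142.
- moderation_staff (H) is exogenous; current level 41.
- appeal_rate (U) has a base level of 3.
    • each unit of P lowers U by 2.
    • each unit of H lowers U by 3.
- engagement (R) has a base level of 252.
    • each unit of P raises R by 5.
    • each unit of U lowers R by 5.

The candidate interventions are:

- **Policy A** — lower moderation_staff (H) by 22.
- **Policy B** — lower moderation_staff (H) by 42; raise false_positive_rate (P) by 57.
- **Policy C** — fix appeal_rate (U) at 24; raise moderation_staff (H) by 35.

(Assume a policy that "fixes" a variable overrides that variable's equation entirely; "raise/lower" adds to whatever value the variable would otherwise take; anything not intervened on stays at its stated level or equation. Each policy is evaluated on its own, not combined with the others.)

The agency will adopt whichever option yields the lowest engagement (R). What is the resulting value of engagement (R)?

842

Policy A (H − 22):
  P = 142
  H = 41 − 22 = 19
  U = 3 − 2·142 − 3·19 = -338
  R = 252 + 5·142 − 5·(-338) = 2652
Policy B (H − 42, P + 57):
  P = 142 + 57 = 199
  H = 41 − 42 = -1
  U = 3 − 2·199 − 3·(-1) = -392
  R = 252 + 5·199 − 5·(-392) = 3207
Policy C (U := 24, H + 35):
  P = 142
  H = 41 + 35 = 76
  U = 24
  R = 252 + 5·142 − 5·24 = 842
Comparing — Policy A: R=2652, Policy B: R=3207, Policy C: R=842. Lowest is 842 (Policy C).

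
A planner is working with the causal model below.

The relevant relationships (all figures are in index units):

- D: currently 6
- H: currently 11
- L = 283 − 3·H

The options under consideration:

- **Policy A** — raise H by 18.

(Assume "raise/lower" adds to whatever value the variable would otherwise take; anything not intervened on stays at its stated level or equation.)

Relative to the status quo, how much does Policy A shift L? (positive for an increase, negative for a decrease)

-54

Baseline:
  H = 11
  L = 283 − 3·11 = 250
Policy A (H + 18):
  H = 11 + 18 = 29
  L = 283 − 3·29 = 196
Change in L: 196 − 250 = -54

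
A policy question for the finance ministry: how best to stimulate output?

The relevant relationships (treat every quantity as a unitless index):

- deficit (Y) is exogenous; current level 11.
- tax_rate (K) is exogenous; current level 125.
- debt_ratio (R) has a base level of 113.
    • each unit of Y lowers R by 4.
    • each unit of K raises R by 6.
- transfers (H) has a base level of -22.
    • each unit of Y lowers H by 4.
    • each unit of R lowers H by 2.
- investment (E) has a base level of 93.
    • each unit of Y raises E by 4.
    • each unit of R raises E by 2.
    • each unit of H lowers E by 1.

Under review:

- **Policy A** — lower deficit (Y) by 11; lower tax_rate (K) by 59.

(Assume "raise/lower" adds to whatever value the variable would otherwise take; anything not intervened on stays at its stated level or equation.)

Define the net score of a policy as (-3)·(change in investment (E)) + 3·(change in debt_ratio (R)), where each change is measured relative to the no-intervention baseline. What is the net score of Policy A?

Baseline:
  Y = 11
  K = 125
  R = 113 − 4·11 + 6·125 = 819
  H = -22 − 4·11 − 2·819 = -1704
  E = 93 + 4·11 + 2·819 − (-1704) = 3479
Policy A (Y − 11, K − 59):
  Y = 11 − 11 = 0
  K = 125 − 59 = 66
  R = 113 − 4·0 + 6·66 = 509
  H = -22 − 4·0 − 2·509 = -1040
  E = 93 + 4·0 + 2·509 − (-1040) = 2151
ΔE = 2151 − 3479 = -1328; ΔR = 509 − 819 = -310
Score = (-3)·(-1328) + 3·(-310) = 3054

3054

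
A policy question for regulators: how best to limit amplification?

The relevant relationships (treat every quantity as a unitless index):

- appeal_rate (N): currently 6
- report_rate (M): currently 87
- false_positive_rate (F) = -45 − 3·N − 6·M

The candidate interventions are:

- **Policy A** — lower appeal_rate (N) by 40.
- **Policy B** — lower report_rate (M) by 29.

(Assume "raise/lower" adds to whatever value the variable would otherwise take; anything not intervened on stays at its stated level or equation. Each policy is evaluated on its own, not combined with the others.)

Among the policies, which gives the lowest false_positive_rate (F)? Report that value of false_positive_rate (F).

Policy A (N − 40):
  N = 6 − 40 = -34
  M = 87
  F = -45 − 3·(-34) − 6·87 = -465
Policy B (M − 29):
  N = 6
  M = 87 − 29 = 58
  F = -45 − 3·6 − 6·58 = -411
Comparing — Policy A: F=-465, Policy B: F=-411. Lowest is -465 (Policy A).

-465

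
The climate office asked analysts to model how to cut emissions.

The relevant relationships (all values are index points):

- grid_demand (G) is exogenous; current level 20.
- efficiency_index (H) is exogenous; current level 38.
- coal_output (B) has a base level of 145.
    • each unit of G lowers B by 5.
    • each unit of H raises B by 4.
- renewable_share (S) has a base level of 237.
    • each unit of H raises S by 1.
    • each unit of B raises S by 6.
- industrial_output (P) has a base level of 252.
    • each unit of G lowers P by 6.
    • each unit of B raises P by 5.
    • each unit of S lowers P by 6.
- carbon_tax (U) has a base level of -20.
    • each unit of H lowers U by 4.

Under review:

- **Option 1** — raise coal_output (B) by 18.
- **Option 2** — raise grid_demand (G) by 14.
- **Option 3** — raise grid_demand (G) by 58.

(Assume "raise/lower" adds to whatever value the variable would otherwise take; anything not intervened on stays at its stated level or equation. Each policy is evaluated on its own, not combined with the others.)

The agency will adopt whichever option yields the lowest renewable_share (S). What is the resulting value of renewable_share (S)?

Option 1 (B + 18):
  G = 20
  H = 38
  B = 145 − 5·20 + 4·38 (+18 from intervention) = 215
  S = 237 + 38 + 6·215 = 1565
Option 2 (G + 14):
  G = 20 + 14 = 34
  H = 38
  B = 145 − 5·34 + 4·38 = 127
  S = 237 + 38 + 6·127 = 1037
Option 3 (G + 58):
  G = 20 + 58 = 78
  H = 38
  B = 145 − 5·78 + 4·38 = -93
  S = 237 + 38 + 6·(-93) = -283
Comparing — Option 1: S=1565, Option 2: S=1037, Option 3: S=-283. Lowest is -283 (Option 3).

-283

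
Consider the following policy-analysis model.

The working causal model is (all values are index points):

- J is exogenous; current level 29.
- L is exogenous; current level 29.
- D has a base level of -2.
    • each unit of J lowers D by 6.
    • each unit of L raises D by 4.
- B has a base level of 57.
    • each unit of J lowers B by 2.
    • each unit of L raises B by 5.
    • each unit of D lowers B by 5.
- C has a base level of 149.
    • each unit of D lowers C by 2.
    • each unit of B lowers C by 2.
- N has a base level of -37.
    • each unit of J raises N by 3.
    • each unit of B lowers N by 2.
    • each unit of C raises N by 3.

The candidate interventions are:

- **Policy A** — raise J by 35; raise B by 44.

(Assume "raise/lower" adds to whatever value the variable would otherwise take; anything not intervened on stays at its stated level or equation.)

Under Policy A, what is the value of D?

Policy A (J + 35, B + 44):
  J = 29 + 35 = 64
  L = 29
  D = -2 − 6·64 + 4·29 = -270

-270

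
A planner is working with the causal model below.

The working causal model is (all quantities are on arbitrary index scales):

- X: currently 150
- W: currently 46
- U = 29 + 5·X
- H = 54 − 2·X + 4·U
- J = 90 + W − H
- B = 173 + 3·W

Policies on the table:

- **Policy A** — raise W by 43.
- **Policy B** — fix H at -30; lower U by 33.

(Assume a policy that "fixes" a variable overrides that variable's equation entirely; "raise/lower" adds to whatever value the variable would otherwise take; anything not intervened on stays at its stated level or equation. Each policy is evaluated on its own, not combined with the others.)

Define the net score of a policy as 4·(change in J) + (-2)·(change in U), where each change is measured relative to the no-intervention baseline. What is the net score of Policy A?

Baseline:
  X = 150
  W = 46
  U = 29 + 5·150 = 779
  H = 54 − 2·150 + 4·779 = 2870
  J = 90 + 46 − 2870 = -2734
Policy A (W + 43):
  X = 150
  W = 46 + 43 = 89
  U = 29 + 5·150 = 779
  H = 54 − 2·150 + 4·779 = 2870
  J = 90 + 89 − 2870 = -2691
ΔJ = -2691 − (-2734) = 43; ΔU = 779 − 779 = 0
Score = 4·43 + (-2)·0 = 172

172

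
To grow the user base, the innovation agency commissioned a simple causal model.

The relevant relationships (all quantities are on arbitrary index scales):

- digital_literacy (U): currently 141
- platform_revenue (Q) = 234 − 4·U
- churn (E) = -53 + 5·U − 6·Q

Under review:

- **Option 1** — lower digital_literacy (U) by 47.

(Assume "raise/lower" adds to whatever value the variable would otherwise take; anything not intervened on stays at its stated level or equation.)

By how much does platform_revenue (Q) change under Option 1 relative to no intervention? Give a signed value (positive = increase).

Baseline:
  U = 141
  Q = 234 − 4·141 = -330
Option 1 (U − 47):
  U = 141 − 47 = 94
  Q = 234 − 4·94 = -142
Change in Q: -142 − (-330) = 188

188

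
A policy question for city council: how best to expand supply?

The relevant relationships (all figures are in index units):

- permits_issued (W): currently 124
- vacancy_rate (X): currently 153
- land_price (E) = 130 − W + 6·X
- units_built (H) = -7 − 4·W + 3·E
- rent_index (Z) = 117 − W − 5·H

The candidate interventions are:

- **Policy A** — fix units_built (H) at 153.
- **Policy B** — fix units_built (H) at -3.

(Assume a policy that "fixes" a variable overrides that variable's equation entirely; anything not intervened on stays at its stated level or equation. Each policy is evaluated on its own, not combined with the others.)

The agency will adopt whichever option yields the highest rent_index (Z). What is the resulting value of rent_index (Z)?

Policy A (H := 153):
  W = 124
  X = 153
  E = 130 − 124 + 6·153 = 924
  H = 153
  Z = 117 − 124 − 5·153 = -772
Policy B (H := -3):
  W = 124
  X = 153
  E = 130 − 124 + 6·153 = 924
  H = -3
  Z = 117 − 124 − 5·(-3) = 8
Comparing — Policy A: Z=-772, Policy B: Z=8. Highest is 8 (Policy B).

8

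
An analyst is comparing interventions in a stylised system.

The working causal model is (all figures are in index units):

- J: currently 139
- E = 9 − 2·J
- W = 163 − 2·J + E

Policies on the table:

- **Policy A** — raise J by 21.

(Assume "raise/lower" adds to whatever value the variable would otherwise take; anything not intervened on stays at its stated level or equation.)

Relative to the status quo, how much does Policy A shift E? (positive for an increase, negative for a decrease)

Baseline:
  J = 139
  E = 9 − 2·139 = -269
Policy A (J + 21):
  J = 139 + 21 = 160
  E = 9 − 2·160 = -311
Change in E: -311 − (-269) = -42

-42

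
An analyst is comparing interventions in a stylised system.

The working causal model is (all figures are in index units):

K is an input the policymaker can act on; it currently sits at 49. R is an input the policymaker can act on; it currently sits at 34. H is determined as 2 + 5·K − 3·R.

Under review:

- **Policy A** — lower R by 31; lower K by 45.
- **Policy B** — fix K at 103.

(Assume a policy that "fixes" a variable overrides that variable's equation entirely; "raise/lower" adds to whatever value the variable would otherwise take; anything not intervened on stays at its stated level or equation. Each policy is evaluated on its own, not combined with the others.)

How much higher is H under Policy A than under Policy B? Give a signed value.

Policy A (R − 31, K − 45):
  K = 49 − 45 = 4
  R = 34 − 31 = 3
  H = 2 + 5·4 − 3·3 = 13
Policy B (K := 103):
  K = 103
  R = 34
  H = 2 + 5·103 − 3·34 = 415
H: 13 − 415 = -402

-402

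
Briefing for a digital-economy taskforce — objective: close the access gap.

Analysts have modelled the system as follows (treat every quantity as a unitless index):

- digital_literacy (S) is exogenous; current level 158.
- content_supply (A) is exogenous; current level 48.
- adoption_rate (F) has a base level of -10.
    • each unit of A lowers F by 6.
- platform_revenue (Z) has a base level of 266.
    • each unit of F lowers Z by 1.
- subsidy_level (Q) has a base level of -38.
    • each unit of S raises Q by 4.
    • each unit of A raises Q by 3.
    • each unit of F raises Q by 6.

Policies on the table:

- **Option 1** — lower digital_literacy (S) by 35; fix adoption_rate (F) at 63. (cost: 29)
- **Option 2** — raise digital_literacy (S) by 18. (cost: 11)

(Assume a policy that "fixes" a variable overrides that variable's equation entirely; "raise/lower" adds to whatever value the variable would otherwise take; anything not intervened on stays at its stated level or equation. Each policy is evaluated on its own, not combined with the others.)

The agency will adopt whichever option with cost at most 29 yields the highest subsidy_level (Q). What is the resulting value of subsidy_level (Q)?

Option 1 (S − 35, F := 63):
  S = 158 − 35 = 123
  A = 48
  F = 63
  Q = -38 + 4·123 + 3·48 + 6·63 = 976
Option 2 (S + 18):
  S = 158 + 18 = 176
  A = 48
  F = -10 − 6·48 = -298
  Q = -38 + 4·176 + 3·48 + 6·(-298) = -978
Comparing — Option 1: Q=976, Option 2: Q=-978. Highest is 976 (Option 1).

976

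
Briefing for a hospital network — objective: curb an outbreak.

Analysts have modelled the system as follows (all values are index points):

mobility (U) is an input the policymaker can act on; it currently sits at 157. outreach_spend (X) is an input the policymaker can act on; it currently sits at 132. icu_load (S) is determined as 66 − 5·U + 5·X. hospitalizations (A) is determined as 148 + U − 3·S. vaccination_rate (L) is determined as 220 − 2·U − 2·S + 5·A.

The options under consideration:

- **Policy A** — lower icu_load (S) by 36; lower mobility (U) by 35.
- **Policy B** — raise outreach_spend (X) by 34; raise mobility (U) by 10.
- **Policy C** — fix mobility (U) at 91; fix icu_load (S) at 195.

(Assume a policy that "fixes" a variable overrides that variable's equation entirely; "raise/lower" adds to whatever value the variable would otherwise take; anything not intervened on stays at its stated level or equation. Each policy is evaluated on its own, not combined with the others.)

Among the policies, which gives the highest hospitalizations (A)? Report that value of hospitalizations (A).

Policy A (S − 36, U − 35):
  U = 157 − 35 = 122
  X = 132
  S = 66 − 5·122 + 5·132 (−36 from intervention) = 80
  A = 148 + 122 − 3·80 = 30
Policy B (X + 34, U + 10):
  U = 157 + 10 = 167
  X = 132 + 34 = 166
  S = 66 − 5·167 + 5·166 = 61
  A = 148 + 167 − 3·61 = 132
Policy C (U := 91, S := 195):
  U = 91
  X = 132
  S = 195
  A = 148 + 91 − 3·195 = -346
Comparing — Policy A: A=30, Policy B: A=132, Policy C: A=-346. Highest is 132 (Policy B).

132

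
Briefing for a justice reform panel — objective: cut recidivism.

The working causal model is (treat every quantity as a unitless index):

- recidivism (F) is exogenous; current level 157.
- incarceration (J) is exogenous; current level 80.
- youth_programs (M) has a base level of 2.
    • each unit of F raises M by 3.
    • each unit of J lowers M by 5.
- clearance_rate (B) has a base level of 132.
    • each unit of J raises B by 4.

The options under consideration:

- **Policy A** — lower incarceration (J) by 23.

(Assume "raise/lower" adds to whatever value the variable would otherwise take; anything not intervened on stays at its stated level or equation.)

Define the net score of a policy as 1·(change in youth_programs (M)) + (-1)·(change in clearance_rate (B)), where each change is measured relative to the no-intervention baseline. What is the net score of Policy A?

Baseline:
  F = 157
  J = 80
  M = 2 + 3·157 − 5·80 = 73
  B = 132 + 4·80 = 452
Policy A (J − 23):
  F = 157
  J = 80 − 23 = 57
  M = 2 + 3·157 − 5·57 = 188
  B = 132 + 4·57 = 360
ΔM = 188 − 73 = 115; ΔB = 360 − 452 = -92
Score = 1·115 + (-1)·(-92) = 207

207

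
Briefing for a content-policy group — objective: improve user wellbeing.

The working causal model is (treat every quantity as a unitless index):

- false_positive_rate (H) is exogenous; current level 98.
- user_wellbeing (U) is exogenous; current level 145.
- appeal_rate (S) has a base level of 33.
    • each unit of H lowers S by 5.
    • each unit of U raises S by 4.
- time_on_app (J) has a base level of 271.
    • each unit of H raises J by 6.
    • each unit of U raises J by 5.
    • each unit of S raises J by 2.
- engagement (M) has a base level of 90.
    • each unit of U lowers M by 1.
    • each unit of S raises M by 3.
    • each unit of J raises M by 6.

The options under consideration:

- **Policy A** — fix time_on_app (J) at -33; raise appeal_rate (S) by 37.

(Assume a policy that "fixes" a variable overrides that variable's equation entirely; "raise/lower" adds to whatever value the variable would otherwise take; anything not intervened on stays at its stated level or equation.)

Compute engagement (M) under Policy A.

Policy A (J := -33, S + 37):
  H = 98
  U = 145
  S = 33 − 5·98 + 4·145 (+37 from intervention) = 160
  J = -33
  M = 90 − 145 + 3·160 + 6·(-33) = 227

227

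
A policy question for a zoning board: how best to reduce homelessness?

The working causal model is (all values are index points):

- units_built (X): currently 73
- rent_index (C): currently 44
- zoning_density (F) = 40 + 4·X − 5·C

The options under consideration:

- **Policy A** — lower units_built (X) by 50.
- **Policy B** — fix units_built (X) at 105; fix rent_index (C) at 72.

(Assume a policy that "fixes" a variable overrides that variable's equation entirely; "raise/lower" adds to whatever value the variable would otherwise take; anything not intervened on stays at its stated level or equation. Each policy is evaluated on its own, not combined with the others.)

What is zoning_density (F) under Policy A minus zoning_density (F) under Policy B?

Policy A (X − 50):
  X = 73 − 50 = 23
  C = 44
  F = 40 + 4·23 − 5·44 = -88
Policy B (X := 105, C := 72):
  X = 105
  C = 72
  F = 40 + 4·105 − 5·72 = 100
F: -88 − 100 = -188

-188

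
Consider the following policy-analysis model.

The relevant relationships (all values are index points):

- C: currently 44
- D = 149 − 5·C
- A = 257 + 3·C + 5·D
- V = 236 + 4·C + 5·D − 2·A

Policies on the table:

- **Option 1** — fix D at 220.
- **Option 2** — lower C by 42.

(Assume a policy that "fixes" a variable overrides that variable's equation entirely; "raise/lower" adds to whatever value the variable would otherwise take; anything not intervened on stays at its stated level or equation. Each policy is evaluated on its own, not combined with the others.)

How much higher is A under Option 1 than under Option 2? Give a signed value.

531

Option 1 (D := 220):
  C = 44
  D = 220
  A = 257 + 3·44 + 5·220 = 1489
Option 2 (C − 42):
  C = 44 − 42 = 2
  D = 149 − 5·2 = 139
  A = 257 + 3·2 + 5·139 = 958
A: 1489 − 958 = 531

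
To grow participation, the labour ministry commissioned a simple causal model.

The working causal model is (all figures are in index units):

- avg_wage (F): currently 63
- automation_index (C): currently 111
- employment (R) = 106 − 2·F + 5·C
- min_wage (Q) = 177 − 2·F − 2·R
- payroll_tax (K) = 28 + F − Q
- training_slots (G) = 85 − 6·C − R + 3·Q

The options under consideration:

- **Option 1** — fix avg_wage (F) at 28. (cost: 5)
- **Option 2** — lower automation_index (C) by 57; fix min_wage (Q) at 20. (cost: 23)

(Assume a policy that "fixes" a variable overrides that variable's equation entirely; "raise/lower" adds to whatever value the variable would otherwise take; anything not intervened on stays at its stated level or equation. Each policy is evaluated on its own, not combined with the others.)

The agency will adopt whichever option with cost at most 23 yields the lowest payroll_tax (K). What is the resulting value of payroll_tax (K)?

Option 1 (F := 28):
  F = 28
  C = 111
  R = 106 − 2·28 + 5·111 = 605
  Q = 177 − 2·28 − 2·605 = -1089
  K = 28 + 28 − (-1089) = 1145
Option 2 (C − 57, Q := 20):
  F = 63
  C = 111 − 57 = 54
  R = 106 − 2·63 + 5·54 = 250
  Q = 20
  K = 28 + 63 − 20 = 71
Comparing — Option 1: K=1145, Option 2: K=71. Lowest is 71 (Option 2).

71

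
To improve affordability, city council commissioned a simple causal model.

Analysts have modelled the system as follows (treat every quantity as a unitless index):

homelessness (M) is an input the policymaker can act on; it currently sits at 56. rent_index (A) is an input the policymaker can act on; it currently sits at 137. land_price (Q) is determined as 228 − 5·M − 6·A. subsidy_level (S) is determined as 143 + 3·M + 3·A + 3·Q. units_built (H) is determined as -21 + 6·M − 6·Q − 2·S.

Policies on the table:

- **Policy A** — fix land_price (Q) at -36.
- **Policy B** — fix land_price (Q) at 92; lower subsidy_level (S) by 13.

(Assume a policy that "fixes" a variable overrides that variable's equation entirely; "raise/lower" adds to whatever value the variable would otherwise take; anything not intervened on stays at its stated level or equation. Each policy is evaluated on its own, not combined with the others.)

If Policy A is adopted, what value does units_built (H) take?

-697

Policy A (Q := -36):
  M = 56
  A = 137
  Q = -36
  S = 143 + 3·56 + 3·137 + 3·(-36) = 614
  H = -21 + 6·56 − 6·(-36) − 2·614 = -697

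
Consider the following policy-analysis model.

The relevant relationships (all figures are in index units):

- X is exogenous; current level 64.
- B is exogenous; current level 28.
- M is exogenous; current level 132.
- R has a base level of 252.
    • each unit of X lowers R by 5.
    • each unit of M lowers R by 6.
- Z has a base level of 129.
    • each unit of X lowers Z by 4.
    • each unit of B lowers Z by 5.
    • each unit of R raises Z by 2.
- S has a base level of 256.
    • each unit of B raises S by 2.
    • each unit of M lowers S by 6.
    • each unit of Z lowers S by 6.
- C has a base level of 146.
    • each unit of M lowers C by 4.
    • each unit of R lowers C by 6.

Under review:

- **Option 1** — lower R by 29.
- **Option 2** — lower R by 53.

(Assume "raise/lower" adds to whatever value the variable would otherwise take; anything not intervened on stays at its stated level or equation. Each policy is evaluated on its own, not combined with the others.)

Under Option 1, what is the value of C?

4952

Option 1 (R − 29):
  X = 64
  M = 132
  R = 252 − 5·64 − 6·132 (−29 from intervention) = -889
  C = 146 − 4·132 − 6·(-889) = 4952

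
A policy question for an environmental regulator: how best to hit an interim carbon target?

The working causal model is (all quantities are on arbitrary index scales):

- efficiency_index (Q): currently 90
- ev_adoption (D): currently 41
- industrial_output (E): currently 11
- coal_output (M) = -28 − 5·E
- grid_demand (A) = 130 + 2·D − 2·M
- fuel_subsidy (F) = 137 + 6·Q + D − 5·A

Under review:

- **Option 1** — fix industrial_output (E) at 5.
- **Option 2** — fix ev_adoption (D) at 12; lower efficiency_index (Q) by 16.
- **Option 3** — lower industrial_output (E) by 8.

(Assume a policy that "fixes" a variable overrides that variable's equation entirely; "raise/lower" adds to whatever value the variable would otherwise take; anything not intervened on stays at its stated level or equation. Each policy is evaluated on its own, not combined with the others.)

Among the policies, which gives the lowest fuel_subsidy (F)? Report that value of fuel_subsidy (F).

Option 1 (E := 5):
  Q = 90
  D = 41
  E = 5
  M = -28 − 5·5 = -53
  A = 130 + 2·41 − 2·(-53) = 318
  F = 137 + 6·90 + 41 − 5·318 = -872
Option 2 (D := 12, Q − 16):
  Q = 90 − 16 = 74
  D = 12
  E = 11
  M = -28 − 5·11 = -83
  A = 130 + 2·12 − 2·(-83) = 320
  F = 137 + 6·74 + 12 − 5·320 = -1007
Option 3 (E − 8):
  Q = 90
  D = 41
  E = 11 − 8 = 3
  M = -28 − 5·3 = -43
  A = 130 + 2·41 − 2·(-43) = 298
  F = 137 + 6·90 + 41 − 5·298 = -772
Comparing — Option 1: F=-872, Option 2: F=-1007, Option 3: F=-772. Lowest is -1007 (Option 2).

-1007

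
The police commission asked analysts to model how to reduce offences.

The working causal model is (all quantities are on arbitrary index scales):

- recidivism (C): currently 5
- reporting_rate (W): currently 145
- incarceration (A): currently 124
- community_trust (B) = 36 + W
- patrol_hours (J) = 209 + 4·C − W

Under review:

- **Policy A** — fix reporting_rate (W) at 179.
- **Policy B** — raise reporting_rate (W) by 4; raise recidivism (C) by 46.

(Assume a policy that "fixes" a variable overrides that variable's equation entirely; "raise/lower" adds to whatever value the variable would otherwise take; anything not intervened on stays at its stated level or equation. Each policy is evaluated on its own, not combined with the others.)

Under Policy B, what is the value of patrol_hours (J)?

264

Policy B (W + 4, C + 46):
  C = 5 + 46 = 51
  W = 145 + 4 = 149
  J = 209 + 4·51 − 149 = 264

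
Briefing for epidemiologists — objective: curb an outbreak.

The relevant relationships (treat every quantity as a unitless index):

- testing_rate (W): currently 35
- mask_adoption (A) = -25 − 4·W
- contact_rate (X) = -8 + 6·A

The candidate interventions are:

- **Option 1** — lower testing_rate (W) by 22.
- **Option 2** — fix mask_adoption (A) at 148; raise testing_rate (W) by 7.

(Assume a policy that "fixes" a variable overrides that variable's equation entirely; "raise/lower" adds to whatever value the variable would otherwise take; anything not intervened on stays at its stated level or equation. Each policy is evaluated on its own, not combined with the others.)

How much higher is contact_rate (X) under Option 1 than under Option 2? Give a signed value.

-1350

Option 1 (W − 22):
  W = 35 − 22 = 13
  A = -25 − 4·13 = -77
  X = -8 + 6·(-77) = -470
Option 2 (A := 148, W + 7):
  W = 35 + 7 = 42
  A = 148
  X = -8 + 6·148 = 880
X: -470 − 880 = -1350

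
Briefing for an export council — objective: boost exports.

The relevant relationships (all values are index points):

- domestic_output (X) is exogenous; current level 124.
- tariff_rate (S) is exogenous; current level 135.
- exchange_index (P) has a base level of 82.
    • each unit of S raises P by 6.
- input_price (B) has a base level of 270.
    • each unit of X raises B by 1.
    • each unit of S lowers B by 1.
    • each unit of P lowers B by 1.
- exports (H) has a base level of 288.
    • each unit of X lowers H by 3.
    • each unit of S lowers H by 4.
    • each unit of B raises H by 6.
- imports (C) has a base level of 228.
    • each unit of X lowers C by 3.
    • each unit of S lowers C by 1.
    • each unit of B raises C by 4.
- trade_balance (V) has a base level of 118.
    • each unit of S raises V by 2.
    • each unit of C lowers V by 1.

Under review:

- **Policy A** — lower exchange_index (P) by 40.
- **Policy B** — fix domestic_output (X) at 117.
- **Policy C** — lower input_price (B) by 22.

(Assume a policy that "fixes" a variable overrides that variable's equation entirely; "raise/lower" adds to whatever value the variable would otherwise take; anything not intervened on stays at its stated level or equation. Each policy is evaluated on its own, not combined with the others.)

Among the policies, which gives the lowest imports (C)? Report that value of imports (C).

Policy A (P − 40):
  X = 124
  S = 135
  P = 82 + 6·135 (−40 from intervention) = 852
  B = 270 + 124 − 135 − 852 = -593
  C = 228 − 3·124 − 135 + 4·(-593) = -2651
Policy B (X := 117):
  X = 117
  S = 135
  P = 82 + 6·135 = 892
  B = 270 + 117 − 135 − 892 = -640
  C = 228 − 3·117 − 135 + 4·(-640) = -2818
Policy C (B − 22):
  X = 124
  S = 135
  P = 82 + 6·135 = 892
  B = 270 + 124 − 135 − 892 (−22 from intervention) = -655
  C = 228 − 3·124 − 135 + 4·(-655) = -2899
Comparing — Policy A: C=-2651, Policy B: C=-2818, Policy C: C=-2899. Lowest is -2899 (Policy C).

-2899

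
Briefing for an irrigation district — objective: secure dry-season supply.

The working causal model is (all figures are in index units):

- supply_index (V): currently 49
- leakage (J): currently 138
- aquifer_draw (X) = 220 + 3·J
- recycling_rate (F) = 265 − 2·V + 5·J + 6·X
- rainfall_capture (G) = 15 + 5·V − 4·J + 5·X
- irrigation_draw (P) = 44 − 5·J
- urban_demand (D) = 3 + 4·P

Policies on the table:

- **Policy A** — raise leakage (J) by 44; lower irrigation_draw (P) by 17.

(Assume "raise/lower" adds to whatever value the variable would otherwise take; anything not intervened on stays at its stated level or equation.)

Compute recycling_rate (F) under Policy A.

5673

Policy A (J + 44, P − 17):
  V = 49
  J = 138 + 44 = 182
  X = 220 + 3·182 = 766
  F = 265 − 2·49 + 5·182 + 6·766 = 5673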